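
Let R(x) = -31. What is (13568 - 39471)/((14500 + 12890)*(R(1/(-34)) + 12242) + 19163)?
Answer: -25903/334478453 ≈ -7.7443e-5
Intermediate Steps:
(13568 - 39471)/((14500 + 12890)*(R(1/(-34)) + 12242) + 19163) = (13568 - 39471)/((14500 + 12890)*(-31 + 12242) + 19163) = -25903/(27390*12211 + 19163) = -25903/(334459290 + 19163) = -25903/334478453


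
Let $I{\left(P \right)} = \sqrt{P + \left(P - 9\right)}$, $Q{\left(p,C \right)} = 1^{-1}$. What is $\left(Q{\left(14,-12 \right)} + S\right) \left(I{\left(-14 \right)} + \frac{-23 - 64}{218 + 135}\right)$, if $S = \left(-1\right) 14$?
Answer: $\frac{1131}{353} - 13 i \sqrt{37} \approx 3.204 - 79.076 i$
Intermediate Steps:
$Q{\left(p,C \right)} = 1$
$S = -14$
$I{\left(P \right)} = \sqrt{-9 + 2 P}$ ($I{\left(P \right)} = \sqrt{P + \left(P - 9\right)} = \sqrt{P + \left(-9 + P\right)} = \sqrt{-9 + 2 P}$)
$\left(Q{\left(14,-12 \right)} + S\right) \left(I{\left(-14 \right)} + \frac{-23 - 64}{218 + 135}\right) = \left(1 - 14\right) \left(\sqrt{-9 + 2 \left(-14\right)} + \frac{-23 - 64}{218 + 135}\right) = - 13 \left(\sqrt{-9 - 28} - \frac{87}{353}\right) = - 13 \left(\sqrt{-37} - \frac{87}{353}\right) = - 13 \left(i \sqrt{37} - \frac{87}{353}\right) = - 13 \left(- \frac{87}{353} + i \sqrt{37}\right) = \frac{1131}{353} - 13 i \sqrt{37}$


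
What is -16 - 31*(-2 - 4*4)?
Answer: 542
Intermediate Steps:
-16 - 31*(-2 - 4*4) = -16 - 31*(-2 - 16) = -16 - 31*(-18) = -16 + 558 = 542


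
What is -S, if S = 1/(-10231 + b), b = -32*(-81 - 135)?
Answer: 1/3319 ≈ 0.00030130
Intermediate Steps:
b = 6912 (b = -32*(-216) = 6912)
S = -1/3319 (S = 1/(-10231 + 6912) = 1/(-3319) = -1/3319 ≈ -0.00030130)
-S = -1*(-1/3319) = 1/3319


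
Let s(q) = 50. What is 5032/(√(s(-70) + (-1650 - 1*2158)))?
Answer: -2516*I*√3758/1879 ≈ -82.085*I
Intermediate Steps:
5032/(√(s(-70) + (-1650 - 1*2158))) = 5032/(√(50 + (-1650 - 1*2158))) = 5032/(√(50 + (-1650 - 2158))) = 5032/(√(50 - 3808)) = 5032/(√(-3758)) = 5032/((I*√3758)) = 5032*(-I*√3758/3758) = -2516*I*√3758/1879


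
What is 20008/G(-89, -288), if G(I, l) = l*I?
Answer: 2501/3204 ≈ 0.78059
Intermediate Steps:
G(I, l) = I*l
20008/G(-89, -288) = 20008/((-89*(-288))) = 20008/25632 = 20008*(1/25632) = 2501/3204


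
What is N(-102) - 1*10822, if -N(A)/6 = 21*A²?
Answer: -1321726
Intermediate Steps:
N(A) = -126*A²
N(-102) - 1*10822 = -126*(-102)² - 1*10822 = -126*10404 - 10822 = -1310904 - 10822 = -1321726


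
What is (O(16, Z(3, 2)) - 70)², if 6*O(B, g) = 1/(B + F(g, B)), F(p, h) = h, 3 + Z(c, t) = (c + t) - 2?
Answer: 180606721/36864 ≈ 4899.3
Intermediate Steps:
Z(c, t) = -5 + c + t (Z(c, t) = -3 + ((c + t) - 2) = -3 + (-2 + c + t) = -5 + c + t)
O(B, g) = 1/(12*B) (O(B, g) = 1/(6*(B + B)) = 1/(6*((2*B))) = (1/(2*B))/6 = 1/(12*B))
(O(16, Z(3, 2)) - 70)² = ((1/12)/16 - 70)² = ((1/12)*(1/16) - 70)² = (1/192 - 70)² = (-13439/192)² = 180606721/36864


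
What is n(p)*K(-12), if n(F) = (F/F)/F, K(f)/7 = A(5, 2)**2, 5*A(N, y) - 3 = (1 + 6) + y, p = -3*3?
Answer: -112/25 ≈ -4.4800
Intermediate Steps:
p = -9
A(N, y) = 2 + y/5 (A(N, y) = 3/5 + ((1 + 6) + y)/5 = 3/5 + (7 + y)/5 = 3/5 + (7/5 + y/5) = 2 + y/5)
K(f) = 1008/25 (K(f) = 7*(2 + (1/5)*2)**2 = 7*(2 + 2/5)**2 = 7*(12/5)**2 = 7*(144/25) = 1008/25)
n(F) = 1/F
n(p)*K(-12) = (1008/25)/(-9) = -1/9*1008/25 = -112/25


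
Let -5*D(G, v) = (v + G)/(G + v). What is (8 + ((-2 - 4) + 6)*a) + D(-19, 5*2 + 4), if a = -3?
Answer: 39/5 ≈ 7.8000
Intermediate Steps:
D(G, v) = -⅕ (D(G, v) = -(v + G)/(5*(G + v)) = -(G + v)/(5*(G + v)) = -⅕*1 = -⅕)
(8 + ((-2 - 4) + 6)*a) + D(-19, 5*2 + 4) = (8 + ((-2 - 4) + 6)*(-3)) - ⅕ = (8 + (-6 + 6)*(-3)) - ⅕ = (8 + 0*(-3)) - ⅕ = (8 + 0) - ⅕ = 8 - ⅕ = 39/5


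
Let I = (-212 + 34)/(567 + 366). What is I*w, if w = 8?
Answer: -1424/933 ≈ -1.5263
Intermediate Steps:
I = -178/933 ≈ -0.19078
I*w = -178/933*8 = -1424/933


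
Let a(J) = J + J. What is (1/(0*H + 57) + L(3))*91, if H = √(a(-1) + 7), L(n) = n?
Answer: 15652/57 ≈ 274.60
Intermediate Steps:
a(J) = 2*J
H = √5 (H = √(2*(-1) + 7) = √(-2 + 7) = √5 ≈ 2.2361)
(1/(0*H + 57) + L(3))*91 = (1/(0*√5 + 57) + 3)*91 = (1/(0 + 57) + 3)*91 = (1/57 + 3)*91 = (172/57)*91 = 15652/57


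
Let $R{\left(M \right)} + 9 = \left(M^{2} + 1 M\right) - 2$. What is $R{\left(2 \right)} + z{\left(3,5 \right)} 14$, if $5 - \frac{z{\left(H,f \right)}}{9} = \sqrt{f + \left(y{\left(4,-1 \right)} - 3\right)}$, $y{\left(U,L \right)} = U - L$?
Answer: $625 - 126 \sqrt{7} \approx 291.64$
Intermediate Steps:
$z{\left(H,f \right)} = 45 - 9 \sqrt{2 + f}$ ($z{\left(H,f \right)} = 45 - 9 \sqrt{f + \left(\left(4 - -1\right) - 3\right)} = 45 - 9 \sqrt{f + \left(\left(4 + 1\right) - 3\right)} = 45 - 9 \sqrt{f + \left(5 - 3\right)} = 45 - 9 \sqrt{f + 2} = 45 - 9 \sqrt{2 + f}$)
$R{\left(M \right)} = -11 + M + M^{2}$ ($R{\left(M \right)} = -9 - \left(2 - M - M^{2}\right) = -9 + \left(-2 + M + M^{2}\right) = -11 + M + M^{2}$)
$R{\left(2 \right)} + z{\left(3,5 \right)} 14 = \left(-11 + 2 + 2^{2}\right) + \left(45 - 9 \sqrt{2 + 5}\right) 14 = \left(-11 + 2 + 4\right) + \left(45 - 9 \sqrt{7}\right) 14 = -5 + \left(630 - 126 \sqrt{7}\right) = 625 - 126 \sqrt{7}$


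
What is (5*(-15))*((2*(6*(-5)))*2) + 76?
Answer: 9076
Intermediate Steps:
(5*(-15))*((2*(6*(-5)))*2) + 76 = -75*2*(-30)*2 + 76 = -(-4500)*2 + 76 = -75*(-120) + 76 = 9000 + 76 = 9076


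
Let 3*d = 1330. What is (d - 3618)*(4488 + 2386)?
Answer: -65467976/3 ≈ -2.1823e+7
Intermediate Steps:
d = 1330/3 (d = (⅓)*1330 = 1330/3 ≈ 443.33)
(d - 3618)*(4488 + 2386) = (1330/3 - 3618)*(4488 + 2386) = -9524/3*6874 = -65467976/3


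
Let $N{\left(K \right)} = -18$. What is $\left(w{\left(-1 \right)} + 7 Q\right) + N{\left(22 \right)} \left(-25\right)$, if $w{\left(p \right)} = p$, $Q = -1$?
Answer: $442$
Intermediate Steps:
$\left(w{\left(-1 \right)} + 7 Q\right) + N{\left(22 \right)} \left(-25\right) = \left(-1 + 7 \left(-1\right)\right) - -450 = \left(-1 - 7\right) + 450 = -8 + 450 = 442$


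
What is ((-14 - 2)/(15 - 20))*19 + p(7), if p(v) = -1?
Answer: 299/5 ≈ 59.800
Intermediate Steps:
((-14 - 2)/(15 - 20))*19 + p(7) = ((-14 - 2)/(15 - 20))*19 - 1 = -16/(-5)*19 - 1 = -16*(-1/5)*19 - 1 = (16/5)*19 - 1 = 304/5 - 1 = 299/5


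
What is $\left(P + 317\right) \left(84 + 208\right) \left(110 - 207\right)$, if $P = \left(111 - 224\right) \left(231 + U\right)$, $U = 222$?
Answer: $1440898528$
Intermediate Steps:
$P = -51189$ ($P = \left(111 - 224\right) \left(231 + 222\right) = \left(-113\right) 453 = -51189$)
$\left(P + 317\right) \left(84 + 208\right) \left(110 - 207\right) = \left(-51189 + 317\right) \left(84 + 208\right) \left(110 - 207\right) = - 50872 \cdot 292 \left(-97\right) = \left(-50872\right) \left(-28324\right) = 1440898528$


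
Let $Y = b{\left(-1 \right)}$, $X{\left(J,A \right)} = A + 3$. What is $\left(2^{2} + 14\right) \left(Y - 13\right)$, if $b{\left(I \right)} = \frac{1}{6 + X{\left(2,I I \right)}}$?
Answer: $- \frac{1161}{5} \approx -232.2$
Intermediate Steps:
$X{\left(J,A \right)} = 3 + A$
$b{\left(I \right)} = \frac{1}{9 + I^{2}}$ ($b{\left(I \right)} = \frac{1}{6 + \left(3 + I I\right)} = \frac{1}{6 + \left(3 + I^{2}\right)} = \frac{1}{9 + I^{2}}$)
$Y = \frac{1}{10}$ ($Y = \frac{1}{9 + \left(-1\right)^{2}} = \frac{1}{9 + 1} = \frac{1}{10} \approx 0.1$)
$\left(2^{2} + 14\right) \left(Y - 13\right) = \left(2^{2} + 14\right) \left(\frac{1}{10} - 13\right) = \left(4 + 14\right) \left(\frac{1}{10} - 13\right) = 18 \left(- \frac{129}{10}\right) = - \frac{1161}{5}$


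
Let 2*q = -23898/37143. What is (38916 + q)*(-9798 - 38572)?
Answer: -23305392178810/12381 ≈ -1.8824e+9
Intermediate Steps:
q = -3983/12381 (q = (-23898/37143)/2 = (-23898*1/37143)/2 = (1/2)*(-7966/12381) = -3983/12381 ≈ -0.32170)
(38916 + q)*(-9798 - 38572) = (38916 - 3983/12381)*(-9798 - 38572) = (481815013/12381)*(-48370) = -23305392178810/12381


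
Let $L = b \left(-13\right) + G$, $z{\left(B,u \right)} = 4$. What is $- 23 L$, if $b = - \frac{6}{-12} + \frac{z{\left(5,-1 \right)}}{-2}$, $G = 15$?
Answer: $- \frac{1587}{2} \approx -793.5$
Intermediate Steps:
$b = - \frac{3}{2}$ ($b = - \frac{6}{-12} + \frac{4}{-2} = \left(-6\right) \left(- \frac{1}{12}\right) + 4 \left(- \frac{1}{2}\right) = \frac{1}{2} - 2 = - \frac{3}{2} \approx -1.5$)
$L = \frac{69}{2}$ ($L = \left(- \frac{3}{2}\right) \left(-13\right) + 15 = \frac{39}{2} + 15 = \frac{69}{2} \approx 34.5$)
$- 23 L = \left(-23\right) \frac{69}{2} = - \frac{1587}{2}$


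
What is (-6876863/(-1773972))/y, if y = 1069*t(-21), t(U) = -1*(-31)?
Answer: 6876863/58787658108 ≈ 0.00011698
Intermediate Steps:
t(U) = 31
y = 33139 (y = 1069*31 = 33139)
(-6876863/(-1773972))/y = -6876863/(-1773972)/33139 = -6876863*(-1/1773972)*(1/33139) = (6876863/1773972)*(1/33139) = 6876863/58787658108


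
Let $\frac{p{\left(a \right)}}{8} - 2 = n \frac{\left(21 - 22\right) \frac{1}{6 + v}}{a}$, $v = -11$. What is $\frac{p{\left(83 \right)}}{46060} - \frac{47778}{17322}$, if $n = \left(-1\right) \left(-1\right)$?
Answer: $- \frac{38048188981}{13796179075} \approx -2.7579$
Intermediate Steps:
$n = 1$
$p{\left(a \right)} = 16 + \frac{8}{5 a}$ ($p{\left(a \right)} = 16 + 8 \cdot 1 \frac{\left(21 - 22\right) \frac{1}{6 - 11}}{a} = 16 + 8 \cdot 1 \frac{\left(-1\right) \frac{1}{-5}}{a} = 16 + 8 \cdot 1 \frac{\left(-1\right) \left(- \frac{1}{5}\right)}{a} = 16 + 8 \cdot 1 \frac{1}{5 a} = 16 + 8 \frac{1}{5 a} = 16 + \frac{8}{5 a}$)
$\frac{p{\left(83 \right)}}{46060} - \frac{47778}{17322} = \frac{16 + \frac{8}{5 \cdot 83}}{46060} - \frac{47778}{17322} = \left(16 + \frac{8}{5} \cdot \frac{1}{83}\right) \frac{1}{46060} - \frac{7963}{2887} = \left(16 + \frac{8}{415}\right) \frac{1}{46060} - \frac{7963}{2887} = \frac{6648}{415} \cdot \frac{1}{46060} - \frac{7963}{2887} = \frac{1662}{4778725} - \frac{7963}{2887} = - \frac{38048188981}{13796179075}$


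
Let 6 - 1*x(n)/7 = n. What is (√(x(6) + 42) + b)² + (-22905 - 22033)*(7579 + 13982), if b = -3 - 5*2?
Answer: -968908218 + (13 - √42)² ≈ -9.6891e+8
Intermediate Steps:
x(n) = 42 - 7*n
b = -13 (b = -3 - 10 = -13)
(√(x(6) + 42) + b)² + (-22905 - 22033)*(7579 + 13982) = (√((42 - 7*6) + 42) - 13)² + (-22905 - 22033)*(7579 + 13982) = (√((42 - 42) + 42) - 13)² - 44938*21561 = (√(0 + 42) - 13)² - 968908218 = (√42 - 13)² - 968908218 = (-13 + √42)² - 968908218 = -968908218 + (-13 + √42)²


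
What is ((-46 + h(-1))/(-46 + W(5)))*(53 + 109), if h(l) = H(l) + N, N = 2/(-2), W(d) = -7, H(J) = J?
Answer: 7776/53 ≈ 146.72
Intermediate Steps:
N = -1 (N = 2*(-½) = -1)
h(l) = -1 + l (h(l) = l - 1 = -1 + l)
((-46 + h(-1))/(-46 + W(5)))*(53 + 109) = ((-46 + (-1 - 1))/(-46 - 7))*(53 + 109) = ((-46 - 2)/(-53))*162 = -48*(-1/53)*162 = (48/53)*162 = 7776/53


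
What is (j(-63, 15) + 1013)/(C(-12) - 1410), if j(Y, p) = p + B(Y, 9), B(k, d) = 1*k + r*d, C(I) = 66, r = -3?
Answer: -67/96 ≈ -0.69792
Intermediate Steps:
B(k, d) = k - 3*d (B(k, d) = 1*k - 3*d = k - 3*d)
j(Y, p) = -27 + Y + p (j(Y, p) = p + (Y - 3*9) = p + (Y - 27) = p + (-27 + Y) = -27 + Y + p)
(j(-63, 15) + 1013)/(C(-12) - 1410) = ((-27 - 63 + 15) + 1013)/(66 - 1410) = (-75 + 1013)/(-1344) = 938*(-1/1344) = -67/96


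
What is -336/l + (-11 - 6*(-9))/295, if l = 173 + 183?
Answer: -20953/26255 ≈ -0.79806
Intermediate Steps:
l = 356
-336/l + (-11 - 6*(-9))/295 = -336/356 + (-11 - 6*(-9))/295 = -336*1/356 + (-11 + 54)*(1/295) = -84/89 + 43*(1/295) = -84/89 + 43/295 = -20953/26255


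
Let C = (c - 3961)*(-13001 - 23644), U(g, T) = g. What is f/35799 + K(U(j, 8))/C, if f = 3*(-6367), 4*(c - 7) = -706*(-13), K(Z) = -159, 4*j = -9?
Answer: -258129536593/483782733805 ≈ -0.53356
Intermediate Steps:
j = -9/4 (j = (¼)*(-9) = -9/4 ≈ -2.2500)
c = 4603/2 (c = 7 + (-706*(-13))/4 = 7 + (¼)*9178 = 7 + 4589/2 = 4603/2 ≈ 2301.5)
C = 121624755/2 (C = (4603/2 - 3961)*(-13001 - 23644) = -3319/2*(-36645) = 121624755/2 ≈ 6.0812e+7)
f = -19101
f/35799 + K(U(j, 8))/C = -19101/35799 - 159/121624755/2 = -19101*1/35799 - 159*2/121624755 = -6367/11933 - 106/40541585 = -258129536593/483782733805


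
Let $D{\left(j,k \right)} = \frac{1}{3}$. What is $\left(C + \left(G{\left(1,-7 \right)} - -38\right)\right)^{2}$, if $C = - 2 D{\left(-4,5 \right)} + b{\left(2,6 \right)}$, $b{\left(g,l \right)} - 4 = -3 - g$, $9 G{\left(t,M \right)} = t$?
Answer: $\frac{107584}{81} \approx 1328.2$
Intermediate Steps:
$G{\left(t,M \right)} = \frac{t}{9}$
$D{\left(j,k \right)} = \frac{1}{3}$
$b{\left(g,l \right)} = 1 - g$ ($b{\left(g,l \right)} = 4 - \left(3 + g\right) = 1 - g$)
$C = - \frac{5}{3}$ ($C = \left(-2\right) \frac{1}{3} + \left(1 - 2\right) = - \frac{2}{3} + \left(1 - 2\right) = - \frac{2}{3} - 1 = - \frac{5}{3} \approx -1.6667$)
$\left(C + \left(G{\left(1,-7 \right)} - -38\right)\right)^{2} = \left(- \frac{5}{3} + \left(\frac{1}{9} \cdot 1 - -38\right)\right)^{2} = \left(- \frac{5}{3} + \left(\frac{1}{9} + 38\right)\right)^{2} = \left(- \frac{5}{3} + \frac{343}{9}\right)^{2} = \left(\frac{328}{9}\right)^{2} = \frac{107584}{81}$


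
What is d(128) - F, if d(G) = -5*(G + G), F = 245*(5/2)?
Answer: -3785/2 ≈ -1892.5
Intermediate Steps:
F = 1225/2 (F = 245*(5*(½)) = 245*(5/2) = 1225/2 ≈ 612.50)
d(G) = -10*G
d(128) - F = -10*128 - 1*1225/2 = -1280 - 1225/2 = -3785/2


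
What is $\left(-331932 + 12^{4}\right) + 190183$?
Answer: $-121013$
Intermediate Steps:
$\left(-331932 + 12^{4}\right) + 190183 = \left(-331932 + 20736\right) + 190183 = -311196 + 190183 = -121013$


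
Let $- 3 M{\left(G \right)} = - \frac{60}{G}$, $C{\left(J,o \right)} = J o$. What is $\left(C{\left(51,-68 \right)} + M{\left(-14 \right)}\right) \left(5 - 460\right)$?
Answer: $1578590$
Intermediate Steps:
$M{\left(G \right)} = \frac{20}{G}$ ($M{\left(G \right)} = - \frac{\left(-60\right) \frac{1}{G}}{3} = \frac{20}{G}$)
$\left(C{\left(51,-68 \right)} + M{\left(-14 \right)}\right) \left(5 - 460\right) = \left(51 \left(-68\right) + \frac{20}{-14}\right) \left(5 - 460\right) = \left(-3468 + 20 \left(- \frac{1}{14}\right)\right) \left(-455\right) = \left(-3468 - \frac{10}{7}\right) \left(-455\right) = \left(- \frac{24286}{7}\right) \left(-455\right) = 1578590$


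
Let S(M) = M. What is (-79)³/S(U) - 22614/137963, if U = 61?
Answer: -68022519011/8415743 ≈ -8082.8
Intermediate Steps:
(-79)³/S(U) - 22614/137963 = (-79)³/61 - 22614/137963 = -493039*1/61 - 22614*1/137963 = -493039/61 - 22614/137963 = -68022519011/8415743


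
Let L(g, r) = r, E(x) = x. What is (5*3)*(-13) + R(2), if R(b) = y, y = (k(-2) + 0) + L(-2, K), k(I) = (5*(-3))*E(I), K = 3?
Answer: -162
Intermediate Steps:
k(I) = -15*I (k(I) = (5*(-3))*I = -15*I)
y = 33 (y = (-15*(-2) + 0) + 3 = (30 + 0) + 3 = 30 + 3 = 33)
R(b) = 33
(5*3)*(-13) + R(2) = (5*3)*(-13) + 33 = 15*(-13) + 33 = -195 + 33 = -162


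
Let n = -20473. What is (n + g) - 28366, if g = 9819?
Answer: -39020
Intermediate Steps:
(n + g) - 28366 = (-20473 + 9819) - 28366 = -10654 - 28366 = -39020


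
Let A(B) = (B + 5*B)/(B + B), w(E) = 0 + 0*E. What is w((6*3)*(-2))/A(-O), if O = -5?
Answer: 0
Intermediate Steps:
w(E) = 0 (w(E) = 0 + 0 = 0)
A(B) = 3 (A(B) = (6*B)/((2*B)) = (6*B)*(1/(2*B)) = 3)
w((6*3)*(-2))/A(-O) = 0/3 = 0*(1/3) = 0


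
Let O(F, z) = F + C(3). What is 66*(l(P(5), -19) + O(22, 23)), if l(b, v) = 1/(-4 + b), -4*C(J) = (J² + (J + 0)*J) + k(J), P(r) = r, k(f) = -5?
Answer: 2607/2 ≈ 1303.5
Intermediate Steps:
C(J) = 5/4 - J²/2 (C(J) = -((J² + (J + 0)*J) - 5)/4 = -((J² + J*J) - 5)/4 = -((J² + J²) - 5)/4 = -(2*J² - 5)/4 = -(-5 + 2*J²)/4 = 5/4 - J²/2)
O(F, z) = -13/4 + F (O(F, z) = F + (5/4 - ½*3²) = F + (5/4 - ½*9) = F + (5/4 - 9/2) = F - 13/4 = -13/4 + F)
66*(l(P(5), -19) + O(22, 23)) = 66*(1/(-4 + 5) + (-13/4 + 22)) = 66*(1/1 + 75/4) = 66*(1 + 75/4) = 66*(79/4) = 2607/2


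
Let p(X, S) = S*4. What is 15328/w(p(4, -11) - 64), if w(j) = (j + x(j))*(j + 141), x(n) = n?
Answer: -1916/891 ≈ -2.1504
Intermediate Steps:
p(X, S) = 4*S
w(j) = 2*j*(141 + j) (w(j) = (j + j)*(j + 141) = (2*j)*(141 + j) = 2*j*(141 + j))
15328/w(p(4, -11) - 64) = 15328/((2*(4*(-11) - 64)*(141 + (4*(-11) - 64)))) = 15328/((2*(-44 - 64)*(141 + (-44 - 64)))) = 15328/((2*(-108)*(141 - 108))) = 15328/((2*(-108)*33)) = 15328/(-7128) = 15328*(-1/7128) = -1916/891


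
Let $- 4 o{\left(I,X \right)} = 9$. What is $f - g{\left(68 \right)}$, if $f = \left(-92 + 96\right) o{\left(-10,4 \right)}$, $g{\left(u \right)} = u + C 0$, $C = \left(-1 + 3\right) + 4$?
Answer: $-77$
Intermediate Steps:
$C = 6$ ($C = 2 + 4 = 6$)
$o{\left(I,X \right)} = - \frac{9}{4}$ ($o{\left(I,X \right)} = \left(- \frac{1}{4}\right) 9 = - \frac{9}{4}$)
$g{\left(u \right)} = u$ ($g{\left(u \right)} = u + 6 \cdot 0 = u + 0 = u$)
$f = -9$ ($f = \left(-92 + 96\right) \left(- \frac{9}{4}\right) = 4 \left(- \frac{9}{4}\right) = -9$)
$f - g{\left(68 \right)} = -9 - 68 = -77$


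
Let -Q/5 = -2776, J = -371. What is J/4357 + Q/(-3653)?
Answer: -61830423/15916121 ≈ -3.8848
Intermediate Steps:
Q = 13880 (Q = -5*(-2776) = 13880)
J/4357 + Q/(-3653) = -371/4357 + 13880/(-3653) = -371*1/4357 + 13880*(-1/3653) = -371/4357 - 13880/3653 = -61830423/15916121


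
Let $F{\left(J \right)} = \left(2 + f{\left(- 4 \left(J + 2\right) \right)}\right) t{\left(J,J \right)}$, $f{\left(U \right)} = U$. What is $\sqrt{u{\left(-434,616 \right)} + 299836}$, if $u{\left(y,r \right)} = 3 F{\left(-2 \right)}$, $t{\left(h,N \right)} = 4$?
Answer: $2 \sqrt{74965} \approx 547.59$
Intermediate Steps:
$F{\left(J \right)} = -24 - 16 J$ ($F{\left(J \right)} = \left(2 - 4 \left(J + 2\right)\right) 4 = \left(2 - 4 \left(2 + J\right)\right) 4 = \left(2 - \left(8 + 4 J\right)\right) 4 = \left(-6 - 4 J\right) 4 = -24 - 16 J$)
$u{\left(y,r \right)} = 24$ ($u{\left(y,r \right)} = 3 \left(-24 - -32\right) = 3 \left(-24 + 32\right) = 3 \cdot 8 = 24$)
$\sqrt{u{\left(-434,616 \right)} + 299836} = \sqrt{24 + 299836} = \sqrt{299860} = 2 \sqrt{74965}$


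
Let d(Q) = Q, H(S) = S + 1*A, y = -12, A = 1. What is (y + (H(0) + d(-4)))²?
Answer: 225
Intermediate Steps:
H(S) = 1 + S (H(S) = S + 1*1 = S + 1 = 1 + S)
(y + (H(0) + d(-4)))² = (-12 + ((1 + 0) - 4))² = (-12 + (1 - 4))² = (-12 - 3)² = (-15)² = 225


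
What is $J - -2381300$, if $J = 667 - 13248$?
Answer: $2368719$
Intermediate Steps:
$J = -12581$ ($J = 667 - 13248 = -12581$)
$J - -2381300 = -12581 - -2381300 = -12581 + 2381300 = 2368719$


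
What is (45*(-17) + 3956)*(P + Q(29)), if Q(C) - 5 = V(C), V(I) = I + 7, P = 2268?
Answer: 7368019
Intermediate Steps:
V(I) = 7 + I
Q(C) = 12 + C (Q(C) = 5 + (7 + C) = 12 + C)
(45*(-17) + 3956)*(P + Q(29)) = (45*(-17) + 3956)*(2268 + (12 + 29)) = (-765 + 3956)*(2268 + 41) = 3191*2309 = 7368019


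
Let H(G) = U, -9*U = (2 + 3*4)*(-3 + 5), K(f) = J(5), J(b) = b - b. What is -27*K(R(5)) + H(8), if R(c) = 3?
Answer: -28/9 ≈ -3.1111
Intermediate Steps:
J(b) = 0
K(f) = 0
U = -28/9 (U = -(2 + 3*4)*(-3 + 5)/9 = -(2 + 12)*2/9 = -14*2/9 = -⅑*28 = -28/9 ≈ -3.1111)
H(G) = -28/9
-27*K(R(5)) + H(8) = -27*0 - 28/9 = 0 - 28/9 = -28/9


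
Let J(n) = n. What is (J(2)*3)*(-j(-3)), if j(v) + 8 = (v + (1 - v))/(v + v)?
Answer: 49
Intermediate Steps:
j(v) = -8 + 1/(2*v) (j(v) = -8 + (v + (1 - v))/(v + v) = -8 + 1/(2*v))
(J(2)*3)*(-j(-3)) = (2*3)*(-(-8 + (1/2)/(-3))) = 6*(-(-8 + (1/2)*(-1/3))) = 6*(-(-8 - 1/6)) = 6*(-1*(-49/6)) = 6*(49/6) = 49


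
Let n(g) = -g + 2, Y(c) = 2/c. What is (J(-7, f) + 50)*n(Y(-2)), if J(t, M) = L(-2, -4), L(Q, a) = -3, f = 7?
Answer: 141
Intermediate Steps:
J(t, M) = -3
n(g) = 2 - g
(J(-7, f) + 50)*n(Y(-2)) = (-3 + 50)*(2 - 2/(-2)) = 47*(2 - 2*(-1)/2) = 47*(2 - 1*(-1)) = 47*(2 + 1) = 47*3 = 141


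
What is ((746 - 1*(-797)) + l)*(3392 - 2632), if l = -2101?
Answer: -424080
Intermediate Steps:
((746 - 1*(-797)) + l)*(3392 - 2632) = ((746 - 1*(-797)) - 2101)*(3392 - 2632) = ((746 + 797) - 2101)*760 = (1543 - 2101)*760 = -558*760 = -424080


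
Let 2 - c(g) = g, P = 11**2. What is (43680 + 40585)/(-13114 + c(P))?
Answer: -84265/13233 ≈ -6.3678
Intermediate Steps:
P = 121
c(g) = 2 - g
(43680 + 40585)/(-13114 + c(P)) = (43680 + 40585)/(-13114 + (2 - 1*121)) = 84265/(-13114 + (2 - 121)) = 84265/(-13114 - 119) = 84265/(-13233) = 84265*(-1/13233) = -84265/13233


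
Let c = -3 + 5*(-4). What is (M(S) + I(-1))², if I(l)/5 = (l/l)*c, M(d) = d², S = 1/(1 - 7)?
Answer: 17131321/1296 ≈ 13219.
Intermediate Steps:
S = -⅙ (S = 1/(-6) = -⅙ ≈ -0.16667)
c = -23 (c = -3 - 20 = -23)
I(l) = -115 (I(l) = 5*((l/l)*(-23)) = 5*(1*(-23)) = 5*(-23) = -115)
(M(S) + I(-1))² = ((-⅙)² - 115)² = (1/36 - 115)² = (-4139/36)² = 17131321/1296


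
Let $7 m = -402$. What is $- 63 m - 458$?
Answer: $3160$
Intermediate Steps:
$m = - \frac{402}{7}$ ($m = \frac{1}{7} \left(-402\right) = - \frac{402}{7} \approx -57.429$)
$- 63 m - 458 = \left(-63\right) \left(- \frac{402}{7}\right) - 458 = 3618 - 458 = 3160$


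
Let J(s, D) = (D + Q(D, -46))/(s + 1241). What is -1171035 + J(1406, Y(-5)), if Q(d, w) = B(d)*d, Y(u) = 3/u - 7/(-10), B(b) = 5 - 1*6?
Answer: -1171035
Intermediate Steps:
B(b) = -1 (B(b) = 5 - 6 = -1)
Y(u) = 7/10 + 3/u (Y(u) = 3/u - 7*(-1/10) = 3/u + 7/10 = 7/10 + 3/u)
Q(d, w) = -d
J(s, D) = 0 (J(s, D) = (D - D)/(s + 1241) = 0/(1241 + s) = 0)
-1171035 + J(1406, Y(-5)) = -1171035 + 0 = -1171035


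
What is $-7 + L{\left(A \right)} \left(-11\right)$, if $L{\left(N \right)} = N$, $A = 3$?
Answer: $-40$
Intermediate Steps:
$-7 + L{\left(A \right)} \left(-11\right) = -7 + 3 \left(-11\right) = -7 - 33 = -40$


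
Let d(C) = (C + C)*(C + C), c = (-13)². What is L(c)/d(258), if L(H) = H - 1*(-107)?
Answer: 23/22188 ≈ 0.0010366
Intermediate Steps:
c = 169
L(H) = 107 + H (L(H) = H + 107 = 107 + H)
d(C) = 4*C² (d(C) = (2*C)*(2*C) = 4*C²)
L(c)/d(258) = (107 + 169)/((4*258²)) = 276/((4*66564)) = 276/266256 = 276*(1/266256) = 23/22188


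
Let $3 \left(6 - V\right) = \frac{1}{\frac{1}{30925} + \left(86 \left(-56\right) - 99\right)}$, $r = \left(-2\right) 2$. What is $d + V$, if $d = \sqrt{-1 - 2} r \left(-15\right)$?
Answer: $\frac{2735965657}{455989122} + 60 i \sqrt{3} \approx 6.0001 + 103.92 i$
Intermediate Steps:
$r = -4$
$V = \frac{2735965657}{455989122}$ ($V = 6 - \frac{1}{3 \left(\frac{1}{30925} + \left(86 \left(-56\right) - 99\right)\right)} = 6 - \frac{1}{3 \left(\frac{1}{30925} - 4915\right)} = 6 - \frac{1}{3 \left(- \frac{151996374}{30925}\right)} = 6 - - \frac{30925}{455989122} = 6 + \frac{30925}{455989122} = \frac{2735965657}{455989122} \approx 6.0001$)
$d = 60 i \sqrt{3}$ ($d = \sqrt{-1 - 2} \left(-4\right) \left(-15\right) = \sqrt{-3} \left(-4\right) \left(-15\right) = i \sqrt{3} \left(-4\right) \left(-15\right) = - 4 i \sqrt{3} \left(-15\right) = 60 i \sqrt{3} \approx 103.92 i$)
$d + V = 60 i \sqrt{3} + \frac{2735965657}{455989122} = \frac{2735965657}{455989122} + 60 i \sqrt{3}$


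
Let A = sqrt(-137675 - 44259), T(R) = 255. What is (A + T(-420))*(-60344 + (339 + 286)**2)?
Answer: 84221655 + 330281*I*sqrt(181934) ≈ 8.4222e+7 + 1.4088e+8*I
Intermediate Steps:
A = I*sqrt(181934) (A = sqrt(-181934) = I*sqrt(181934) ≈ 426.54*I)
(A + T(-420))*(-60344 + (339 + 286)**2) = (I*sqrt(181934) + 255)*(-60344 + (339 + 286)**2) = (255 + I*sqrt(181934))*(-60344 + 625**2) = (255 + I*sqrt(181934))*(-60344 + 390625) = (255 + I*sqrt(181934))*330281 = 84221655 + 330281*I*sqrt(181934)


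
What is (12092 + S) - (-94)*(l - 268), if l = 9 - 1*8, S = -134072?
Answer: -147078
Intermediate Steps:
l = 1 (l = 9 - 8 = 1)
(12092 + S) - (-94)*(l - 268) = (12092 - 134072) - (-94)*(1 - 268) = -121980 - (-94)*(-267) = -121980 - 1*25098 = -121980 - 25098 = -147078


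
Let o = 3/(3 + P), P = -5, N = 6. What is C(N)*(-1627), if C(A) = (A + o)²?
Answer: -131787/4 ≈ -32947.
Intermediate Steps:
o = -3/2 (o = 3/(3 - 5) = 3/(-2) = 3*(-½) = -3/2 ≈ -1.5000)
C(A) = (-3/2 + A)² (C(A) = (A - 3/2)² = (-3/2 + A)²)
C(N)*(-1627) = ((-3 + 2*6)²/4)*(-1627) = ((-3 + 12)²/4)*(-1627) = ((¼)*9²)*(-1627) = ((¼)*81)*(-1627) = (81/4)*(-1627) = -131787/4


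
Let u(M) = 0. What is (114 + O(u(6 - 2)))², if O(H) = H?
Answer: 12996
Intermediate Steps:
(114 + O(u(6 - 2)))² = (114 + 0)² = 114² = 12996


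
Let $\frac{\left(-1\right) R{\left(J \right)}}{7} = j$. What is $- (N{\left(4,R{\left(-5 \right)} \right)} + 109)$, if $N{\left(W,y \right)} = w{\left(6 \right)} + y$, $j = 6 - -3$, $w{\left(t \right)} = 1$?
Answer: $-47$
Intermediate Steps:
$j = 9$ ($j = 6 + 3 = 9$)
$R{\left(J \right)} = -63$ ($R{\left(J \right)} = \left(-7\right) 9 = -63$)
$N{\left(W,y \right)} = 1 + y$
$- (N{\left(4,R{\left(-5 \right)} \right)} + 109) = - (\left(1 - 63\right) + 109) = - (-62 + 109) = \left(-1\right) 47 = -47$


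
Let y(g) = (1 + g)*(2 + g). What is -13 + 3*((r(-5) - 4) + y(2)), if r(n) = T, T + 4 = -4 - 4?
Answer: -25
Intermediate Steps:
T = -12 (T = -4 + (-4 - 4) = -4 - 8 = -12)
r(n) = -12
-13 + 3*((r(-5) - 4) + y(2)) = -13 + 3*((-12 - 4) + (2 + 2² + 3*2)) = -13 + 3*(-16 + (2 + 4 + 6)) = -13 + 3*(-16 + 12) = -13 + 3*(-4) = -13 - 12 = -25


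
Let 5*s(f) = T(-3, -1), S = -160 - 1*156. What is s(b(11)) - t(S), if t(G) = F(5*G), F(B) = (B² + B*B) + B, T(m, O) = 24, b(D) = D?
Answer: -24956076/5 ≈ -4.9912e+6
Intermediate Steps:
S = -316 (S = -160 - 156 = -316)
s(f) = 24/5 (s(f) = (⅕)*24 = 24/5)
F(B) = B + 2*B² (F(B) = (B² + B²) + B = 2*B² + B = B + 2*B²)
t(G) = 5*G*(1 + 10*G) (t(G) = (5*G)*(1 + 2*(5*G)) = (5*G)*(1 + 10*G) = 5*G*(1 + 10*G))
s(b(11)) - t(S) = 24/5 - 5*(-316)*(1 + 10*(-316)) = 24/5 - 5*(-316)*(1 - 3160) = 24/5 - 5*(-316)*(-3159) = 24/5 - 1*4991220 = 24/5 - 4991220 = -24956076/5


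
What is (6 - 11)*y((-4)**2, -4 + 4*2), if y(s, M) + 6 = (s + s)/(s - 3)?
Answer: 230/13 ≈ 17.692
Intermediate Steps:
y(s, M) = -6 + 2*s/(-3 + s) (y(s, M) = -6 + (s + s)/(s - 3) = -6 + (2*s)/(-3 + s) = -6 + 2*s/(-3 + s))
(6 - 11)*y((-4)**2, -4 + 4*2) = (6 - 11)*(2*(9 - 2*(-4)**2)/(-3 + (-4)**2)) = -10*(9 - 2*16)/(-3 + 16) = -10*(9 - 32)/13 = -10*(-23)/13 = -5*(-46/13) = 230/13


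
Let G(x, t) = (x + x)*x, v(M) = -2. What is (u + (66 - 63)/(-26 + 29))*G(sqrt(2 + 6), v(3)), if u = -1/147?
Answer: 2336/147 ≈ 15.891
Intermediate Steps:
G(x, t) = 2*x**2 (G(x, t) = (2*x)*x = 2*x**2)
u = -1/147 (u = -1*1/147 = -1/147 ≈ -0.0068027)
(u + (66 - 63)/(-26 + 29))*G(sqrt(2 + 6), v(3)) = (-1/147 + (66 - 63)/(-26 + 29))*(2*(sqrt(2 + 6))**2) = (-1/147 + 3/3)*(2*(sqrt(8))**2) = (-1/147 + 3*(1/3))*(2*(2*sqrt(2))**2) = (-1/147 + 1)*(2*8) = (146/147)*16 = 2336/147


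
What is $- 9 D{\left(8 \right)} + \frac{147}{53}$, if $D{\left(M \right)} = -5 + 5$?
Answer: $\frac{147}{53} \approx 2.7736$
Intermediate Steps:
$D{\left(M \right)} = 0$
$- 9 D{\left(8 \right)} + \frac{147}{53} = \left(-9\right) 0 + \frac{147}{53} = 0 + 147 \cdot \frac{1}{53} = 0 + \frac{147}{53} = \frac{147}{53}$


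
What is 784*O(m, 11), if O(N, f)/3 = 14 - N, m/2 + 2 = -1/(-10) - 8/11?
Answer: 2490768/55 ≈ 45287.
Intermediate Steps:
m = -289/55 (m = -4 + 2*(-1/(-10) - 8/11) = -4 + 2*(-1*(-⅒) - 8*1/11) = -4 + 2*(⅒ - 8/11) = -4 + 2*(-69/110) = -4 - 69/55 = -289/55 ≈ -5.2545)
O(N, f) = 42 - 3*N (O(N, f) = 3*(14 - N) = 42 - 3*N)
784*O(m, 11) = 784*(42 - 3*(-289/55)) = 784*(42 + 867/55) = 784*(3177/55) = 2490768/55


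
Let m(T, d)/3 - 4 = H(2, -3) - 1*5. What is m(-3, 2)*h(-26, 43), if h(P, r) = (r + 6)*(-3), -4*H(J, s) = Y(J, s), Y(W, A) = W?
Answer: 1323/2 ≈ 661.50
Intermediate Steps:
H(J, s) = -J/4
h(P, r) = -18 - 3*r (h(P, r) = (6 + r)*(-3) = -18 - 3*r)
m(T, d) = -9/2 (m(T, d) = 12 + 3*(-1/4*2 - 1*5) = 12 + 3*(-1/2 - 5) = 12 + 3*(-11/2) = 12 - 33/2 = -9/2)
m(-3, 2)*h(-26, 43) = -9*(-18 - 3*43)/2 = -9*(-18 - 129)/2 = -9/2*(-147) = 1323/2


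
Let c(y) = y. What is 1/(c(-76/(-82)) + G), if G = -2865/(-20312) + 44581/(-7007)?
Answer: -5835373544/30895227905 ≈ -0.18888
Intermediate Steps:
G = -885454217/142326184 (G = -2865*(-1/20312) + 44581*(-1/7007) = 2865/20312 - 44581/7007 = -885454217/142326184 ≈ -6.2213)
1/(c(-76/(-82)) + G) = 1/(-76/(-82) - 885454217/142326184) = 1/(-76*(-1/82) - 885454217/142326184) = 1/(38/41 - 885454217/142326184) = 1/(-30895227905/5835373544) = -5835373544/30895227905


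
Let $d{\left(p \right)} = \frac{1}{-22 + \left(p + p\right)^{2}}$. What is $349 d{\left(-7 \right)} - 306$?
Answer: $- \frac{52895}{174} \approx -303.99$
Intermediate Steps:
$d{\left(p \right)} = \frac{1}{-22 + 4 p^{2}}$ ($d{\left(p \right)} = \frac{1}{-22 + \left(2 p\right)^{2}} = \frac{1}{-22 + 4 p^{2}}$)
$349 d{\left(-7 \right)} - 306 = 349 \frac{1}{2 \left(-11 + 2 \left(-7\right)^{2}\right)} - 306 = 349 \frac{1}{2 \left(-11 + 2 \cdot 49\right)} - 306 = 349 \frac{1}{2 \left(-11 + 98\right)} - 306 = 349 \frac{1}{2 \cdot 87} - 306 = 349 \cdot \frac{1}{2} \cdot \frac{1}{87} - 306 = 349 \cdot \frac{1}{174} - 306 = \frac{349}{174} - 306 = - \frac{52895}{174}$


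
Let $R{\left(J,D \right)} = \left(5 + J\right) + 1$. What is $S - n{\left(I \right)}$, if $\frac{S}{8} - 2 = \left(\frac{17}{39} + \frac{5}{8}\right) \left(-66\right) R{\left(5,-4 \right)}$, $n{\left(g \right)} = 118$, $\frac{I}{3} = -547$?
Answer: $- \frac{81428}{13} \approx -6263.7$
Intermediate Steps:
$I = -1641$ ($I = 3 \left(-547\right) = -1641$)
$R{\left(J,D \right)} = 6 + J$
$S = - \frac{79894}{13}$ ($S = 16 + 8 \left(\frac{17}{39} + \frac{5}{8}\right) \left(-66\right) \left(6 + 5\right) = 16 + 8 \left(17 \cdot \frac{1}{39} + 5 \cdot \frac{1}{8}\right) \left(-66\right) 11 = 16 + 8 \left(\frac{17}{39} + \frac{5}{8}\right) \left(-66\right) 11 = 16 + 8 \cdot \frac{331}{312} \left(-66\right) 11 = 16 + 8 \left(\left(- \frac{3641}{52}\right) 11\right) = 16 + 8 \left(- \frac{40051}{52}\right) = 16 - \frac{80102}{13} = - \frac{79894}{13} \approx -6145.7$)
$S - n{\left(I \right)} = - \frac{79894}{13} - 118 = - \frac{81428}{13}$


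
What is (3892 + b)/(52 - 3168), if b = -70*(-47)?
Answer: -189/82 ≈ -2.3049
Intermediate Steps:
b = 3290
(3892 + b)/(52 - 3168) = (3892 + 3290)/(52 - 3168) = 7182/(-3116) = 7182*(-1/3116) = -189/82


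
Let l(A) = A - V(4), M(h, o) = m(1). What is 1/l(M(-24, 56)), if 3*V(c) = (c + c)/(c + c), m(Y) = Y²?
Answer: 3/2 ≈ 1.5000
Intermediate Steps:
M(h, o) = 1 (M(h, o) = 1² = 1)
V(c) = ⅓ (V(c) = ((c + c)/(c + c))/3 = ((2*c)/((2*c)))/3 = ((2*c)*(1/(2*c)))/3 = (⅓)*1 = ⅓)
l(A) = -⅓ + A (l(A) = A - 1*⅓ = A - ⅓ = -⅓ + A)
1/l(M(-24, 56)) = 1/(-⅓ + 1) = 1/(⅔) = 3/2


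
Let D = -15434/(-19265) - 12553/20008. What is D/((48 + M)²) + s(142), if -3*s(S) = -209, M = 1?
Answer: 193424547412861/2776426026360 ≈ 69.667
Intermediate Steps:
s(S) = 209/3 (s(S) = -⅓*(-209) = 209/3)
D = 66969927/385454120 (D = -15434*(-1/19265) - 12553*1/20008 = 15434/19265 - 12553/20008 = 66969927/385454120 ≈ 0.17374)
D/((48 + M)²) + s(142) = 66969927/(385454120*((48 + 1)²)) + 209/3 = 66969927/(385454120*(49²)) + 209/3 = (66969927/385454120)/2401 + 209/3 = (66969927/385454120)*(1/2401) + 209/3 = 66969927/925475342120 + 209/3 = 193424547412861/2776426026360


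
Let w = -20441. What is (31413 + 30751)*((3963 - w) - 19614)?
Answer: 297765560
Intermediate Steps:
(31413 + 30751)*((3963 - w) - 19614) = (31413 + 30751)*((3963 - 1*(-20441)) - 19614) = 62164*((3963 + 20441) - 19614) = 62164*(24404 - 19614) = 62164*4790 = 297765560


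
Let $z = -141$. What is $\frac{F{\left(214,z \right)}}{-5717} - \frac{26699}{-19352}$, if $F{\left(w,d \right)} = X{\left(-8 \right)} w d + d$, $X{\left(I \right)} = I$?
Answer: $- \frac{4516051169}{110635384} \approx -40.819$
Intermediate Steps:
$F{\left(w,d \right)} = d - 8 d w$ ($F{\left(w,d \right)} = - 8 w d + d = - 8 d w + d = d - 8 d w$)
$\frac{F{\left(214,z \right)}}{-5717} - \frac{26699}{-19352} = \frac{\left(-141\right) \left(1 - 1712\right)}{-5717} - \frac{26699}{-19352} = - 141 \left(1 - 1712\right) \left(- \frac{1}{5717}\right) - - \frac{26699}{19352} = \left(-141\right) \left(-1711\right) \left(- \frac{1}{5717}\right) + \frac{26699}{19352} = 241251 \left(- \frac{1}{5717}\right) + \frac{26699}{19352} = - \frac{241251}{5717} + \frac{26699}{19352} = - \frac{4516051169}{110635384}$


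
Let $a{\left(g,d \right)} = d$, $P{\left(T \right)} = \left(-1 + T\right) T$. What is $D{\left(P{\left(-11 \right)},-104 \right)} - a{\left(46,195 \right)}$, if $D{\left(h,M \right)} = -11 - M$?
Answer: $-102$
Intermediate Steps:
$P{\left(T \right)} = T \left(-1 + T\right)$
$D{\left(P{\left(-11 \right)},-104 \right)} - a{\left(46,195 \right)} = \left(-11 - -104\right) - 195 = \left(-11 + 104\right) - 195 = 93 - 195 = -102$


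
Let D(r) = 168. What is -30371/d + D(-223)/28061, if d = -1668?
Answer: 852520855/46805748 ≈ 18.214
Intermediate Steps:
-30371/d + D(-223)/28061 = -30371/(-1668) + 168/28061 = -30371*(-1/1668) + 168*(1/28061) = 30371/1668 + 168/28061 = 852520855/46805748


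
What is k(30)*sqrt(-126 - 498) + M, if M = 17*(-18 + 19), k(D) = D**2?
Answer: 17 + 3600*I*sqrt(39) ≈ 17.0 + 22482.0*I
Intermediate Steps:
M = 17 (M = 17*1 = 17)
k(30)*sqrt(-126 - 498) + M = 30**2*sqrt(-126 - 498) + 17 = 900*sqrt(-624) + 17 = 900*(4*I*sqrt(39)) + 17 = 3600*I*sqrt(39) + 17 = 17 + 3600*I*sqrt(39)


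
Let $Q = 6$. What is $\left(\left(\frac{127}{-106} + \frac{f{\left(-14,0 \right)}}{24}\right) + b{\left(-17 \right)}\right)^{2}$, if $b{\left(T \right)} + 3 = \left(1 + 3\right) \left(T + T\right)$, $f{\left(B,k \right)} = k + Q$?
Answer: $\frac{880249561}{44944} \approx 19585.0$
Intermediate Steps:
$f{\left(B,k \right)} = 6 + k$ ($f{\left(B,k \right)} = k + 6 = 6 + k$)
$b{\left(T \right)} = -3 + 8 T$ ($b{\left(T \right)} = -3 + \left(1 + 3\right) \left(T + T\right) = -3 + 4 \cdot 2 T = -3 + 8 T$)
$\left(\left(\frac{127}{-106} + \frac{f{\left(-14,0 \right)}}{24}\right) + b{\left(-17 \right)}\right)^{2} = \left(\left(\frac{127}{-106} + \frac{6 + 0}{24}\right) + \left(-3 + 8 \left(-17\right)\right)\right)^{2} = \left(\left(127 \left(- \frac{1}{106}\right) + 6 \cdot \frac{1}{24}\right) - 139\right)^{2} = \left(\left(- \frac{127}{106} + \frac{1}{4}\right) - 139\right)^{2} = \left(- \frac{201}{212} - 139\right)^{2} = \left(- \frac{29669}{212}\right)^{2} = \frac{880249561}{44944}$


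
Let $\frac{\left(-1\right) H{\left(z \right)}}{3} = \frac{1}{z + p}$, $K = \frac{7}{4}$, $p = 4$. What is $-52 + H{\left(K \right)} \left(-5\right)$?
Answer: $- \frac{1136}{23} \approx -49.391$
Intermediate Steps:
$K = \frac{7}{4}$ ($K = 7 \cdot \frac{1}{4} = \frac{7}{4} \approx 1.75$)
$H{\left(z \right)} = - \frac{3}{4 + z}$ ($H{\left(z \right)} = - \frac{3}{z + 4} = - \frac{3}{4 + z}$)
$-52 + H{\left(K \right)} \left(-5\right) = -52 + - \frac{3}{4 + \frac{7}{4}} \left(-5\right) = -52 + - \frac{3}{\frac{23}{4}} \left(-5\right) = -52 + \left(-3\right) \frac{4}{23} \left(-5\right) = -52 - - \frac{60}{23} = -52 + \frac{60}{23} = - \frac{1136}{23}$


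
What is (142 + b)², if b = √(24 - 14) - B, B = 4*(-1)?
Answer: (146 + √10)² ≈ 22249.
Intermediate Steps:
B = -4
b = 4 + √10 (b = √(24 - 14) - 1*(-4) = √10 + 4 = 4 + √10 ≈ 7.1623)
(142 + b)² = (142 + (4 + √10))² = (146 + √10)²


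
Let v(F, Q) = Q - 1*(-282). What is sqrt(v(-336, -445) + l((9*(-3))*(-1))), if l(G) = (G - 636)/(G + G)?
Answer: I*sqrt(6274)/6 ≈ 13.201*I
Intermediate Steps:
v(F, Q) = 282 + Q (v(F, Q) = Q + 282 = 282 + Q)
l(G) = (-636 + G)/(2*G) (l(G) = (-636 + G)/((2*G)) = (-636 + G)*(1/(2*G)) = (-636 + G)/(2*G))
sqrt(v(-336, -445) + l((9*(-3))*(-1))) = sqrt((282 - 445) + (-636 + (9*(-3))*(-1))/(2*(((9*(-3))*(-1))))) = sqrt(-163 + (-636 - 27*(-1))/(2*((-27*(-1))))) = sqrt(-163 + (1/2)*(-636 + 27)/27) = sqrt(-163 + (1/2)*(1/27)*(-609)) = sqrt(-163 - 203/18) = sqrt(-3137/18) = I*sqrt(6274)/6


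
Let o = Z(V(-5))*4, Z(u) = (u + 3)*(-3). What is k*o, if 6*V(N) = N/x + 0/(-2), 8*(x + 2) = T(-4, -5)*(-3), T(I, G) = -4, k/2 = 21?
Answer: -2352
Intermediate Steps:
k = 42 (k = 2*21 = 42)
x = -½ (x = -2 + (-4*(-3))/8 = -2 + (⅛)*12 = -2 + 3/2 = -½ ≈ -0.50000)
V(N) = -N/3 (V(N) = (N/(-½) + 0/(-2))/6 = (N*(-2) + 0*(-½))/6 = (-2*N + 0)/6 = (-2*N)/6 = -N/3)
Z(u) = -9 - 3*u (Z(u) = (3 + u)*(-3) = -9 - 3*u)
o = -56 (o = (-9 - (-1)*(-5))*4 = (-9 - 3*5/3)*4 = (-9 - 5)*4 = -14*4 = -56)
k*o = 42*(-56) = -2352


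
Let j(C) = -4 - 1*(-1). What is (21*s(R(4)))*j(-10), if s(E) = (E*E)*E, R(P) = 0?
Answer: 0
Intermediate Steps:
j(C) = -3 (j(C) = -4 + 1 = -3)
s(E) = E³ (s(E) = E²*E = E³)
(21*s(R(4)))*j(-10) = (21*0³)*(-3) = (21*0)*(-3) = 0*(-3) = 0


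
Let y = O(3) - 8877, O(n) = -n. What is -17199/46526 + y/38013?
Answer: -355645489/589530946 ≈ -0.60327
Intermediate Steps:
y = -8880 (y = -1*3 - 8877 = -3 - 8877 = -8880)
-17199/46526 + y/38013 = -17199/46526 - 8880/38013 = -17199*1/46526 - 8880*1/38013 = -17199/46526 - 2960/12671 = -355645489/589530946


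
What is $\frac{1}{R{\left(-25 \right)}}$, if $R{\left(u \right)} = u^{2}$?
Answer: $\frac{1}{625} \approx 0.0016$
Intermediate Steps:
$\frac{1}{R{\left(-25 \right)}} = \frac{1}{\left(-25\right)^{2}} = \frac{1}{625}$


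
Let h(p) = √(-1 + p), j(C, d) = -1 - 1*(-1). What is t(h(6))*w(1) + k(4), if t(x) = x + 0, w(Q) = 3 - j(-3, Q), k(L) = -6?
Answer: -6 + 3*√5 ≈ 0.70820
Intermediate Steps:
j(C, d) = 0 (j(C, d) = -1 + 1 = 0)
w(Q) = 3 (w(Q) = 3 - 1*0 = 3 + 0 = 3)
t(x) = x
t(h(6))*w(1) + k(4) = √(-1 + 6)*3 - 6 = √5*3 - 6 = 3*√5 - 6 = -6 + 3*√5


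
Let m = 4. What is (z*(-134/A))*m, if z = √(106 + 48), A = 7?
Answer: -536*√154/7 ≈ -950.23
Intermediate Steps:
z = √154 ≈ 12.410
(z*(-134/A))*m = (√154*(-134/7))*4 = -134*√154/7*4 = -536*√154/7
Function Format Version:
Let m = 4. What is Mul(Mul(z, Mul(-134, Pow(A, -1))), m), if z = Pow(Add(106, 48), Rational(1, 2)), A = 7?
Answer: Mul(Rational(-536, 7), Pow(154, Rational(1, 2))) ≈ -950.23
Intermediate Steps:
z = Pow(154, Rational(1, 2)) ≈ 12.410
Mul(Mul(z, Mul(-134, Pow(A, -1))), m) = Mul(Mul(Pow(154, Rational(1, 2)), Mul(-134, Pow(7, -1))), 4) = Mul(Mul(Pow(154, Rational(1, 2)), Mul(-134, Rational(1, 7))), 4) = Mul(Mul(Pow(154, Rational(1, 2)), Rational(-134, 7)), 4) = Mul(Mul(Rational(-134, 7), Pow(154, Rational(1, 2))), 4) = Mul(Rational(-536, 7), Pow(154, Rational(1, 2)))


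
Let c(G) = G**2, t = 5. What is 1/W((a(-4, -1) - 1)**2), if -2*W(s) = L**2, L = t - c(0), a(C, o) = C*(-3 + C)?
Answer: -2/25 ≈ -0.080000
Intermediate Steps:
L = 5 (L = 5 - 1*0**2 = 5 - 1*0 = 5 + 0 = 5)
W(s) = -25/2 (W(s) = -1/2*5**2 = -1/2*25 = -25/2)
1/W((a(-4, -1) - 1)**2) = 1/(-25/2) = -2/25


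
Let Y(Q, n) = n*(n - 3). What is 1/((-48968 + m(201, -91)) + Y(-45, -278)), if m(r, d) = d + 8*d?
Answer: 1/28331 ≈ 3.5297e-5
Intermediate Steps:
Y(Q, n) = n*(-3 + n)
m(r, d) = 9*d
1/((-48968 + m(201, -91)) + Y(-45, -278)) = 1/((-48968 + 9*(-91)) - 278*(-3 - 278)) = 1/((-48968 - 819) - 278*(-281)) = 1/(-49787 + 78118) = 1/28331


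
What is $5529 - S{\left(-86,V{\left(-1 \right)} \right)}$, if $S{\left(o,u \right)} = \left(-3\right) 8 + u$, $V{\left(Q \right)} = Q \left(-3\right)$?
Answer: $5550$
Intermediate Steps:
$V{\left(Q \right)} = - 3 Q$
$S{\left(o,u \right)} = -24 + u$
$5529 - S{\left(-86,V{\left(-1 \right)} \right)} = 5529 - \left(-24 - -3\right) = 5529 - \left(-24 + 3\right) = 5529 - -21 = 5529 + 21 = 5550$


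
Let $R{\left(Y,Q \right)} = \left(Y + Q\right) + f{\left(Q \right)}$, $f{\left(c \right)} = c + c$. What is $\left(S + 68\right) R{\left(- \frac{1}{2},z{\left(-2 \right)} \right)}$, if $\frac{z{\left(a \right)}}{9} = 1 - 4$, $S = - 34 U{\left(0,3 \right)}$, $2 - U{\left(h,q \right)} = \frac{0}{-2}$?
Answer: $0$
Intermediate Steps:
$U{\left(h,q \right)} = 2$ ($U{\left(h,q \right)} = 2 - \frac{0}{-2} = 2 - 0 \left(- \frac{1}{2}\right) = 2 - 0 = 2 + 0 = 2$)
$f{\left(c \right)} = 2 c$
$S = -68$ ($S = \left(-34\right) 2 = -68$)
$z{\left(a \right)} = -27$ ($z{\left(a \right)} = 9 \left(1 - 4\right) = 9 \left(-3\right) = -27$)
$R{\left(Y,Q \right)} = Y + 3 Q$ ($R{\left(Y,Q \right)} = \left(Y + Q\right) + 2 Q = \left(Q + Y\right) + 2 Q = Y + 3 Q$)
$\left(S + 68\right) R{\left(- \frac{1}{2},z{\left(-2 \right)} \right)} = \left(-68 + 68\right) \left(- \frac{1}{2} + 3 \left(-27\right)\right) = 0 \left(\left(-1\right) \frac{1}{2} - 81\right) = 0 \left(- \frac{1}{2} - 81\right) = 0 \left(- \frac{163}{2}\right) = 0$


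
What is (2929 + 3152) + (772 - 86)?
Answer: 6767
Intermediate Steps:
(2929 + 3152) + (772 - 86) = 6081 + 686 = 6767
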